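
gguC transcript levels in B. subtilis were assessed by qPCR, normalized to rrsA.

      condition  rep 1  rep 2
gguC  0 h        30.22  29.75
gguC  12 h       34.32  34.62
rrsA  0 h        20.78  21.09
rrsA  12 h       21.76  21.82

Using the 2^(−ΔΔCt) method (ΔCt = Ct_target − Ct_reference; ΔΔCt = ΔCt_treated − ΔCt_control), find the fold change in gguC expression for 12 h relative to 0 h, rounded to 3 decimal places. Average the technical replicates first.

Mean Ct: gguC 0 h 29.985; gguC 12 h 34.470; rrsA 0 h 20.935; rrsA 12 h 21.790
ΔCt(0 h) = 29.985 − 20.935 = 9.050
ΔCt(12 h) = 34.470 − 21.790 = 12.680
ΔΔCt = 12.680 − 9.050 = 3.630
Fold change = 2^(−3.630) = 0.0808

0.081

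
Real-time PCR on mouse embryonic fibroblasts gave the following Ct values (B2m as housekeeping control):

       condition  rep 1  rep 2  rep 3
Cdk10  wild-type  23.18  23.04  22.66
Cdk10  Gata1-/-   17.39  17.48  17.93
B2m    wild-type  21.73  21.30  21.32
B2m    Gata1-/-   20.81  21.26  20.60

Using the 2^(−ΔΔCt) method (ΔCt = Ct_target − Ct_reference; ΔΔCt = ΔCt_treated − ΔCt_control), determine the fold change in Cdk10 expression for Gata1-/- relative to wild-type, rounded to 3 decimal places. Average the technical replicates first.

Mean Ct: Cdk10 wild-type 22.960; Cdk10 Gata1-/- 17.600; B2m wild-type 21.450; B2m Gata1-/- 20.890
ΔCt(wild-type) = 22.960 − 21.450 = 1.510
ΔCt(Gata1-/-) = 17.600 − 20.890 = -3.290
ΔΔCt = -3.290 − 1.510 = -4.800
Fold change = 2^(−(-4.800)) = 2^4.800 = 27.8576

27.858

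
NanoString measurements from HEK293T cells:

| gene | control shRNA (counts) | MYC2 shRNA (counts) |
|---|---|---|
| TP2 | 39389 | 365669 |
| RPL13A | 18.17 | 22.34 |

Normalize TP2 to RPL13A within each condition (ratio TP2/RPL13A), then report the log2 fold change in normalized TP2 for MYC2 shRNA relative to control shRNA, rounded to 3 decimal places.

TP2/RPL13A (control shRNA) = 39389 / 18.17 = 2167.8
TP2/RPL13A (MYC2 shRNA) = 365669 / 22.34 = 16368
Fold change = 16368 / 2167.8 = 7.5507
log2(7.5507) = 2.9166

2.917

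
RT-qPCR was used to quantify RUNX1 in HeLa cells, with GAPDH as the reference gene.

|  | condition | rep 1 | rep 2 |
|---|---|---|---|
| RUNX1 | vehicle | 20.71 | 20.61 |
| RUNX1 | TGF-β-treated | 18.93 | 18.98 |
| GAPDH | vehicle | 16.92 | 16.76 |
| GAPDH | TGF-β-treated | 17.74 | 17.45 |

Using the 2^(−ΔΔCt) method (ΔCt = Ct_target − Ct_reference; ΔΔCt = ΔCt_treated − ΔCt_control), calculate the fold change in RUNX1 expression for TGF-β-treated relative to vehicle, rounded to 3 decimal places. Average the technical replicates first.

Mean Ct: RUNX1 vehicle 20.660; RUNX1 TGF-β-treated 18.955; GAPDH vehicle 16.840; GAPDH TGF-β-treated 17.595
ΔCt(vehicle) = 20.660 − 16.840 = 3.820
ΔCt(TGF-β-treated) = 18.955 − 17.595 = 1.360
ΔΔCt = 1.360 − 3.820 = -2.460
Fold change = 2^(−(-2.460)) = 2^2.460 = 5.5022

5.502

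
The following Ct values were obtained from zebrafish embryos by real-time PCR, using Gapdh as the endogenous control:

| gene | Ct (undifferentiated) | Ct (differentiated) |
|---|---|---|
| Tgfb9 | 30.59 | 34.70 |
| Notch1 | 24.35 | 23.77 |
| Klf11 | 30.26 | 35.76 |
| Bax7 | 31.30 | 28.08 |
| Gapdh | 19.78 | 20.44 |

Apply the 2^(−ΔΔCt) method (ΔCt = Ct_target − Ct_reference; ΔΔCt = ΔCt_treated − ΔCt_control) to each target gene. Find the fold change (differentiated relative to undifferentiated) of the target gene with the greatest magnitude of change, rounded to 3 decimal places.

0.035

Tgfb9: ΔΔCt = (34.70−20.44) − (30.59−19.78) = 14.26 − 10.81 = 3.45; fold change = 2^-3.45 = 0.092
Notch1: ΔΔCt = (23.77−20.44) − (24.35−19.78) = 3.33 − 4.57 = -1.24; fold change = 2^1.24 = 2.362
Klf11: ΔΔCt = (35.76−20.44) − (30.26−19.78) = 15.32 − 10.48 = 4.84; fold change = 2^-4.84 = 0.035
Bax7: ΔΔCt = (28.08−20.44) − (31.30−19.78) = 7.64 − 11.52 = -3.88; fold change = 2^3.88 = 14.723
Klf11 has the largest |ΔΔCt| = 4.84.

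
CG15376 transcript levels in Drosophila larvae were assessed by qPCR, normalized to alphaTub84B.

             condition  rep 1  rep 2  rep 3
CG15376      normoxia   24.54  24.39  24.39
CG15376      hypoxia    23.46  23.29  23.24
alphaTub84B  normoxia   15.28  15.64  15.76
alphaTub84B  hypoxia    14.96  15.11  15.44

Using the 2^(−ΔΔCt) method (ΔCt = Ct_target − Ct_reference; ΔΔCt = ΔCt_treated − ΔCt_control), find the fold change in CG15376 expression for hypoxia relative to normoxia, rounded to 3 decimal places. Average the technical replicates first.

Mean Ct: CG15376 normoxia 24.440; CG15376 hypoxia 23.330; alphaTub84B normoxia 15.560; alphaTub84B hypoxia 15.170
ΔCt(normoxia) = 24.440 − 15.560 = 8.880
ΔCt(hypoxia) = 23.330 − 15.170 = 8.160
ΔΔCt = 8.160 − 8.880 = -0.720
Fold change = 2^(−(-0.720)) = 2^0.720 = 1.6472

1.647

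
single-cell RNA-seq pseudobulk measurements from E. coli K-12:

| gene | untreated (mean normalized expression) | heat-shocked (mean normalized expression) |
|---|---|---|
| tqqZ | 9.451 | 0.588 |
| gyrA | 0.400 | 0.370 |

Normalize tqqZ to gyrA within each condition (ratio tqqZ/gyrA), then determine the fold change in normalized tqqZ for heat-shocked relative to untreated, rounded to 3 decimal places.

0.067

tqqZ/gyrA (untreated) = 9.451 / 0.400 = 23.628
tqqZ/gyrA (heat-shocked) = 0.588 / 0.370 = 1.5892
Fold change = 1.5892 / 23.628 = 0.0673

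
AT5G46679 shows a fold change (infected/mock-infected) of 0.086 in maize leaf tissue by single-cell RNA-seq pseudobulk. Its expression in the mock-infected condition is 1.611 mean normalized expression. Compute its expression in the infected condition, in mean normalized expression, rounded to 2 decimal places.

0.14

infected expression = 1.611 × 0.086 = 0.14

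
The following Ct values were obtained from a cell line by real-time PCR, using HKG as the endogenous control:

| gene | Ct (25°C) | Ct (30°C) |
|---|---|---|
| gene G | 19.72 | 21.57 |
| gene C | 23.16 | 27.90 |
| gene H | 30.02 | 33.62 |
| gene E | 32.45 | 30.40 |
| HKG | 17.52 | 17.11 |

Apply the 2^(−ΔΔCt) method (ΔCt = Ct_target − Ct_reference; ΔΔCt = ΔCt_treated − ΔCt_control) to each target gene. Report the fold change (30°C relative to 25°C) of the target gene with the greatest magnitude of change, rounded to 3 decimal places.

gene G: ΔΔCt = (21.57−17.11) − (19.72−17.52) = 4.46 − 2.20 = 2.26; fold change = 2^-2.26 = 0.209
gene C: ΔΔCt = (27.90−17.11) − (23.16−17.52) = 10.79 − 5.64 = 5.15; fold change = 2^-5.15 = 0.028
gene H: ΔΔCt = (33.62−17.11) − (30.02−17.52) = 16.51 − 12.50 = 4.01; fold change = 2^-4.01 = 0.062
gene E: ΔΔCt = (30.40−17.11) − (32.45−17.52) = 13.29 − 14.93 = -1.64; fold change = 2^1.64 = 3.117
gene C has the largest |ΔΔCt| = 5.15.

0.028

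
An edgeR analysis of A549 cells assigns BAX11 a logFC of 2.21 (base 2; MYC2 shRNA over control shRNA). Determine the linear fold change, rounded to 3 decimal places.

4.627

Fold change = 2^(2.21) = 4.6268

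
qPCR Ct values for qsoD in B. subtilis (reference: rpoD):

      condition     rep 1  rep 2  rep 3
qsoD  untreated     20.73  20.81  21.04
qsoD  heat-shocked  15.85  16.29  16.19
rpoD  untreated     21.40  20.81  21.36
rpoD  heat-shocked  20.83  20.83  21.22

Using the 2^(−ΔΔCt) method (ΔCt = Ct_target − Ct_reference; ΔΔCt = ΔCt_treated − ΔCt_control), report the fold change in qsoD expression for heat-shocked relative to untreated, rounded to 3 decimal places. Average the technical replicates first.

22.943

Mean Ct: qsoD untreated 20.860; qsoD heat-shocked 16.110; rpoD untreated 21.190; rpoD heat-shocked 20.960
ΔCt(untreated) = 20.860 − 21.190 = -0.330
ΔCt(heat-shocked) = 16.110 − 20.960 = -4.850
ΔΔCt = -4.850 − (-0.330) = -4.520
Fold change = 2^(−(-4.520)) = 2^4.520 = 22.9433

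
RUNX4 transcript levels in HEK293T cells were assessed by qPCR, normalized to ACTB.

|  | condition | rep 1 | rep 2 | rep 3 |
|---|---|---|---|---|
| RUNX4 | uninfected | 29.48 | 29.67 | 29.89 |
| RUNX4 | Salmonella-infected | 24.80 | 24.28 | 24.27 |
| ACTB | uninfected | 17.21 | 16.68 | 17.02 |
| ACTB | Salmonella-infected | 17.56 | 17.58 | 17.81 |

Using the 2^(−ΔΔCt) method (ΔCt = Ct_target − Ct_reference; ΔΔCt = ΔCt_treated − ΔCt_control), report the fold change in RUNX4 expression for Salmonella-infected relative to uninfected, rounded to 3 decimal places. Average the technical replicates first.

60.129

Mean Ct: RUNX4 uninfected 29.680; RUNX4 Salmonella-infected 24.450; ACTB uninfected 16.970; ACTB Salmonella-infected 17.650
ΔCt(uninfected) = 29.680 − 16.970 = 12.710
ΔCt(Salmonella-infected) = 24.450 − 17.650 = 6.800
ΔΔCt = 6.800 − 12.710 = -5.910
Fold change = 2^(−(-5.910)) = 2^5.910 = 60.1295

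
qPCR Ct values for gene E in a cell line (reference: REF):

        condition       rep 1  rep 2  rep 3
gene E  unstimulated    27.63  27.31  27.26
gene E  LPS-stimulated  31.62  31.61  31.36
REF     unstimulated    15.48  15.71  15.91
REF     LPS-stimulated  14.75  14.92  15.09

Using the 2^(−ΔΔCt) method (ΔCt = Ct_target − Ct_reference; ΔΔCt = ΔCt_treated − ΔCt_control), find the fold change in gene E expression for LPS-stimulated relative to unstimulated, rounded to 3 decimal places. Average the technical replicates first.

0.033

Mean Ct: gene E unstimulated 27.400; gene E LPS-stimulated 31.530; REF unstimulated 15.700; REF LPS-stimulated 14.920
ΔCt(unstimulated) = 27.400 − 15.700 = 11.700
ΔCt(LPS-stimulated) = 31.530 − 14.920 = 16.610
ΔΔCt = 16.610 − 11.700 = 4.910
Fold change = 2^(−4.910) = 0.0333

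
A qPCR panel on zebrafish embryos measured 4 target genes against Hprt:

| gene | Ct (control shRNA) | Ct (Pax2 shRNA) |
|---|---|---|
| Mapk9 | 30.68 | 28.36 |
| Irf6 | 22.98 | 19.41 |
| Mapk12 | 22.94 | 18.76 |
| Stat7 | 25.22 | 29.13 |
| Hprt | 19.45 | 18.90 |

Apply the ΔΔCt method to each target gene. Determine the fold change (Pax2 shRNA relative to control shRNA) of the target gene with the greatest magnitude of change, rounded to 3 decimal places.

0.045

Mapk9: ΔΔCt = (28.36−18.90) − (30.68−19.45) = 9.46 − 11.23 = -1.77; fold change = 2^1.77 = 3.411
Irf6: ΔΔCt = (19.41−18.90) − (22.98−19.45) = 0.51 − 3.53 = -3.02; fold change = 2^3.02 = 8.112
Mapk12: ΔΔCt = (18.76−18.90) − (22.94−19.45) = -0.14 − 3.49 = -3.63; fold change = 2^3.63 = 12.381
Stat7: ΔΔCt = (29.13−18.90) − (25.22−19.45) = 10.23 − 5.77 = 4.46; fold change = 2^-4.46 = 0.045
Stat7 has the largest |ΔΔCt| = 4.46.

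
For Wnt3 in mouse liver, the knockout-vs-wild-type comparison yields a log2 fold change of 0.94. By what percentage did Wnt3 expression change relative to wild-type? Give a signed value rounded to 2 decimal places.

91.85%

Fold change = 2^(0.94) = 1.9185
Percent change = (FC − 1) × 100% = (1.9185 − 1) × 100 = 91.85%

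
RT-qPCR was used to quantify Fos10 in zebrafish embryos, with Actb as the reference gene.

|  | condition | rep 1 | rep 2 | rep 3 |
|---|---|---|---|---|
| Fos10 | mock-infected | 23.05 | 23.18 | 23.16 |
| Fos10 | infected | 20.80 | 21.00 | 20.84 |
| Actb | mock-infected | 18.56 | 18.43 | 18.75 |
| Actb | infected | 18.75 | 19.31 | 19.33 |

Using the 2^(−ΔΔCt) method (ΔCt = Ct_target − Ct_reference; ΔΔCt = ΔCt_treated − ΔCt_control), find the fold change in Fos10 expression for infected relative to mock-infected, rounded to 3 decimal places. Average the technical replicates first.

Mean Ct: Fos10 mock-infected 23.130; Fos10 infected 20.880; Actb mock-infected 18.580; Actb infected 19.130
ΔCt(mock-infected) = 23.130 − 18.580 = 4.550
ΔCt(infected) = 20.880 − 19.130 = 1.750
ΔΔCt = 1.750 − 4.550 = -2.800
Fold change = 2^(−(-2.800)) = 2^2.800 = 6.9644

6.964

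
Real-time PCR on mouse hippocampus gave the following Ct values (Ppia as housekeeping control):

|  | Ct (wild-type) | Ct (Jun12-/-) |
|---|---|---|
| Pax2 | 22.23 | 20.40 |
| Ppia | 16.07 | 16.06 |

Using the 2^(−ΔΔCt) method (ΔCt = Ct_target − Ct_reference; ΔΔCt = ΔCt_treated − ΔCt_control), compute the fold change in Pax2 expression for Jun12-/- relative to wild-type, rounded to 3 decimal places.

ΔCt(wild-type) = 22.230 − 16.070 = 6.160
ΔCt(Jun12-/-) = 20.400 − 16.060 = 4.340
ΔΔCt = 4.340 − 6.160 = -1.820
Fold change = 2^(−(-1.820)) = 2^1.820 = 3.5308

3.531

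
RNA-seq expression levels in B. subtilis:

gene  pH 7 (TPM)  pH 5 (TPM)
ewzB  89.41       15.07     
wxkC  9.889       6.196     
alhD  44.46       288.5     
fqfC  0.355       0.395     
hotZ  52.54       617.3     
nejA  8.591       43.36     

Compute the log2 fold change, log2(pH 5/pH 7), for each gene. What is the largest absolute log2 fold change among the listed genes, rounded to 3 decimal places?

3.554

log2(15.07/89.41) = -2.569  (ewzB)
log2(6.196/9.889) = -0.674  (wxkC)
log2(288.5/44.46) = 2.698  (alhD)
log2(0.395/0.355) = 0.154  (fqfC)
log2(617.3/52.54) = 3.554  (hotZ)
log2(43.36/8.591) = 2.335  (nejA)
The largest magnitude belongs to hotZ.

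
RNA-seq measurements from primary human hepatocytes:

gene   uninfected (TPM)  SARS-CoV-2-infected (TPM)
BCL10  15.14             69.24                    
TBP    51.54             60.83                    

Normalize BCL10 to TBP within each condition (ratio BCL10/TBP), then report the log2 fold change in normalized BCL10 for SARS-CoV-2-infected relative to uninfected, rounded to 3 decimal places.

1.954

BCL10/TBP (uninfected) = 15.14 / 51.54 = 0.29375
BCL10/TBP (SARS-CoV-2-infected) = 69.24 / 60.83 = 1.1383
Fold change = 1.1383 / 0.29375 = 3.8749
log2(3.8749) = 1.9542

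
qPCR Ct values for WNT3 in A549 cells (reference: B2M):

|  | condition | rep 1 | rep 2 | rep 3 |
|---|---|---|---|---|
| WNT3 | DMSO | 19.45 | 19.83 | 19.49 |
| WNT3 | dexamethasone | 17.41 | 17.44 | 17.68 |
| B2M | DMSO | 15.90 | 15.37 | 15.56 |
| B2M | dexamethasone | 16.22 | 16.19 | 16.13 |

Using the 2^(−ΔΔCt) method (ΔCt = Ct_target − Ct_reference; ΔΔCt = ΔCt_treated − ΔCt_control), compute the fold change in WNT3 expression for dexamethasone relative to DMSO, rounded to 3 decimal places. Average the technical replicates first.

6.277

Mean Ct: WNT3 DMSO 19.590; WNT3 dexamethasone 17.510; B2M DMSO 15.610; B2M dexamethasone 16.180
ΔCt(DMSO) = 19.590 − 15.610 = 3.980
ΔCt(dexamethasone) = 17.510 − 16.180 = 1.330
ΔΔCt = 1.330 − 3.980 = -2.650
Fold change = 2^(−(-2.650)) = 2^2.650 = 6.2767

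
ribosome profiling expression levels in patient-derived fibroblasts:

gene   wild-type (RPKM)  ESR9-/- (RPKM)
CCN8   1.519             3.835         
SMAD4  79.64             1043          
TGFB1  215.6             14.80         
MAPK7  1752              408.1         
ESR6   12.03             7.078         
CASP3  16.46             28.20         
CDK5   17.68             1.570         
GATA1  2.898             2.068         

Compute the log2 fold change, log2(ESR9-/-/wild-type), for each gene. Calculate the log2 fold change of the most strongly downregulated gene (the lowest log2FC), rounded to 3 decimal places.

-3.865

log2(3.835/1.519) = 1.336  (CCN8)
log2(1043/79.64) = 3.711  (SMAD4)
log2(14.80/215.6) = -3.865  (TGFB1)
log2(408.1/1752) = -2.102  (MAPK7)
log2(7.078/12.03) = -0.765  (ESR6)
log2(28.20/16.46) = 0.777  (CASP3)
log2(1.570/17.68) = -3.493  (CDK5)
log2(2.068/2.898) = -0.487  (GATA1)
TGFB1 is most strongly downregulated.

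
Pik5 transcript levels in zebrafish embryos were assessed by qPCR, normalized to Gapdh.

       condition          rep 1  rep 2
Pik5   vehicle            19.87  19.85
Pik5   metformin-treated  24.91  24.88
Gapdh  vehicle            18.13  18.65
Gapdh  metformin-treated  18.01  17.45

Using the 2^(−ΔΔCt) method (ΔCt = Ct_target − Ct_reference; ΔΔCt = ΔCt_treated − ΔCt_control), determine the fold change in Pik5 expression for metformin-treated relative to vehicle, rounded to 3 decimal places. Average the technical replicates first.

Mean Ct: Pik5 vehicle 19.860; Pik5 metformin-treated 24.895; Gapdh vehicle 18.390; Gapdh metformin-treated 17.730
ΔCt(vehicle) = 19.860 − 18.390 = 1.470
ΔCt(metformin-treated) = 24.895 − 17.730 = 7.165
ΔΔCt = 7.165 − 1.470 = 5.695
Fold change = 2^(−5.695) = 0.0193

0.019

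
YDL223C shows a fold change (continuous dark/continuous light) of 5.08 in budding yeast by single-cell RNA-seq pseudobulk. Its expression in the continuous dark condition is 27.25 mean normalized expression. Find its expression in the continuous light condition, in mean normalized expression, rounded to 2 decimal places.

5.36

continuous light expression = 27.25 / 5.08 = 5.36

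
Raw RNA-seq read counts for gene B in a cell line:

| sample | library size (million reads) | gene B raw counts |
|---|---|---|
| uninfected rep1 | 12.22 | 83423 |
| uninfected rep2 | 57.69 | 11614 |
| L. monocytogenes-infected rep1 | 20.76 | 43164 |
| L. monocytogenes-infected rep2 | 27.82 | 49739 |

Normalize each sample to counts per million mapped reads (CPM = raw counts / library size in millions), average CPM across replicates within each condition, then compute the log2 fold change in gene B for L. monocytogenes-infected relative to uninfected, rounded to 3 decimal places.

-0.862

CPM(uninfected rep1) = 83423 / 12.22 = 6826.7594
CPM(uninfected rep2) = 11614 / 57.69 = 201.3174
CPM(L. monocytogenes-infected rep1) = 43164 / 20.76 = 2079.1908
CPM(L. monocytogenes-infected rep2) = 49739 / 27.82 = 1787.8864
mean CPM(uninfected) = 3514.0384; mean CPM(L. monocytogenes-infected) = 1933.5386
Fold change = 1933.5386 / 3514.0384 = 0.55023
log2(0.55023) = -0.8619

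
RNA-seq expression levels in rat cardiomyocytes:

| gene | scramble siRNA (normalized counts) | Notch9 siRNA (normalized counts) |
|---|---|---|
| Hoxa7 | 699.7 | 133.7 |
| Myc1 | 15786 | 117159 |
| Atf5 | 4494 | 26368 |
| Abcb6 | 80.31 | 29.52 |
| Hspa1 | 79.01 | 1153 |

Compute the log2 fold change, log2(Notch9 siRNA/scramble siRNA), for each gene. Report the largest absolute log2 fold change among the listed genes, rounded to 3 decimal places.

3.867

log2(133.7/699.7) = -2.388  (Hoxa7)
log2(117159/15786) = 2.892  (Myc1)
log2(26368/4494) = 2.553  (Atf5)
log2(29.52/80.31) = -1.444  (Abcb6)
log2(1153/79.01) = 3.867  (Hspa1)
The largest magnitude belongs to Hspa1.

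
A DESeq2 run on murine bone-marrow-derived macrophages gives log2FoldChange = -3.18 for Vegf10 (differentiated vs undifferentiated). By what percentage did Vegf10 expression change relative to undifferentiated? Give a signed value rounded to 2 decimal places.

-88.97%

Fold change = 2^(-3.18) = 0.1103
Percent change = (FC − 1) × 100% = (0.1103 − 1) × 100 = -88.97%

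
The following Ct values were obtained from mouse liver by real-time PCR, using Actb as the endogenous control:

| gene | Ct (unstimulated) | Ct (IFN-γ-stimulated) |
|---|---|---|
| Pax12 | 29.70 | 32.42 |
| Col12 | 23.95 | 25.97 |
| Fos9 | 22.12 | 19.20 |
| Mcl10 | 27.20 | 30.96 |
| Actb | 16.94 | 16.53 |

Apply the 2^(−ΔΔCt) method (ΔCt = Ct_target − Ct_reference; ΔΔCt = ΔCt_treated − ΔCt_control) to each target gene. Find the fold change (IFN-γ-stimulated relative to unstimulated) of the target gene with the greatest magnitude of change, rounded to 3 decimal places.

Pax12: ΔΔCt = (32.42−16.53) − (29.70−16.94) = 15.89 − 12.76 = 3.13; fold change = 2^-3.13 = 0.114
Col12: ΔΔCt = (25.97−16.53) − (23.95−16.94) = 9.44 − 7.01 = 2.43; fold change = 2^-2.43 = 0.186
Fos9: ΔΔCt = (19.20−16.53) − (22.12−16.94) = 2.67 − 5.18 = -2.51; fold change = 2^2.51 = 5.696
Mcl10: ΔΔCt = (30.96−16.53) − (27.20−16.94) = 14.43 − 10.26 = 4.17; fold change = 2^-4.17 = 0.056
Mcl10 has the largest |ΔΔCt| = 4.17.

0.056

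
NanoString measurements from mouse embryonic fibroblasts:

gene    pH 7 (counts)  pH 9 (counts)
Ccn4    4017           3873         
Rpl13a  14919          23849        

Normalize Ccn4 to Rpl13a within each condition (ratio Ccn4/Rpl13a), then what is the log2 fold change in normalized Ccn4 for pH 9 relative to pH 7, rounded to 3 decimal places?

Ccn4/Rpl13a (pH 7) = 4017 / 14919 = 0.26925
Ccn4/Rpl13a (pH 9) = 3873 / 23849 = 0.1624
Fold change = 0.1624 / 0.26925 = 0.6031
log2(0.6031) = -0.7294

-0.729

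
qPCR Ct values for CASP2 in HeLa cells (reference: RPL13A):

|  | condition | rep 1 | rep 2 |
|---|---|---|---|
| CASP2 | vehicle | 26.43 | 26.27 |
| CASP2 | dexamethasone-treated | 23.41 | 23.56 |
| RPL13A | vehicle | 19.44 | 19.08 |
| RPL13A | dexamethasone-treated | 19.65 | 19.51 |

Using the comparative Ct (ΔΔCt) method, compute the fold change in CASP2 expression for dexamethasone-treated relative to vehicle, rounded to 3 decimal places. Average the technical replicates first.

9.095

Mean Ct: CASP2 vehicle 26.350; CASP2 dexamethasone-treated 23.485; RPL13A vehicle 19.260; RPL13A dexamethasone-treated 19.580
ΔCt(vehicle) = 26.350 − 19.260 = 7.090
ΔCt(dexamethasone-treated) = 23.485 − 19.580 = 3.905
ΔΔCt = 3.905 − 7.090 = -3.185
Fold change = 2^(−(-3.185)) = 2^3.185 = 9.0945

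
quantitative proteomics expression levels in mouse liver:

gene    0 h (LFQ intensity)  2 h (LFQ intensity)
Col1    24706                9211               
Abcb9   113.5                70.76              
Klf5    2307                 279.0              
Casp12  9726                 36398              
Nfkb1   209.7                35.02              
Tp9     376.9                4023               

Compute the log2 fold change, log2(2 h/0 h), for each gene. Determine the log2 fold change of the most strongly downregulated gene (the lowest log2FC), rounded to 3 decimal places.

log2(9211/24706) = -1.423  (Col1)
log2(70.76/113.5) = -0.682  (Abcb9)
log2(279.0/2307) = -3.048  (Klf5)
log2(36398/9726) = 1.904  (Casp12)
log2(35.02/209.7) = -2.582  (Nfkb1)
log2(4023/376.9) = 3.416  (Tp9)
Klf5 is most strongly downregulated.

-3.048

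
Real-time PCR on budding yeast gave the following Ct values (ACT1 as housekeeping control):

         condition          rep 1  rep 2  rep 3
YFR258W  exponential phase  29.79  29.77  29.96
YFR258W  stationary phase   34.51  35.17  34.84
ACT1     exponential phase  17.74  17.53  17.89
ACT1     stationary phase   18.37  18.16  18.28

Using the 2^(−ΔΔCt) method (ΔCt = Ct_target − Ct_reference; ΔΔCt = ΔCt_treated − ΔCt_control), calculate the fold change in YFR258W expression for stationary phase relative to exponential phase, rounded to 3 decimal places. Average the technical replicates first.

Mean Ct: YFR258W exponential phase 29.840; YFR258W stationary phase 34.840; ACT1 exponential phase 17.720; ACT1 stationary phase 18.270
ΔCt(exponential phase) = 29.840 − 17.720 = 12.120
ΔCt(stationary phase) = 34.840 − 18.270 = 16.570
ΔΔCt = 16.570 − 12.120 = 4.450
Fold change = 2^(−4.450) = 0.0458

0.046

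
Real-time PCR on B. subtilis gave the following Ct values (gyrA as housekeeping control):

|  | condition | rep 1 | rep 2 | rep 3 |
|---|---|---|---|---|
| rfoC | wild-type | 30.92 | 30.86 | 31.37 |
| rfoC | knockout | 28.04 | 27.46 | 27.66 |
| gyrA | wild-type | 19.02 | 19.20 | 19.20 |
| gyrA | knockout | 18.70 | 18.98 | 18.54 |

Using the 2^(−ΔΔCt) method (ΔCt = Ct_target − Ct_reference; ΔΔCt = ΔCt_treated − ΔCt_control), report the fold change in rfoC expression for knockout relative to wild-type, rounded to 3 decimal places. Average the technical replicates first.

Mean Ct: rfoC wild-type 31.050; rfoC knockout 27.720; gyrA wild-type 19.140; gyrA knockout 18.740
ΔCt(wild-type) = 31.050 − 19.140 = 11.910
ΔCt(knockout) = 27.720 − 18.740 = 8.980
ΔΔCt = 8.980 − 11.910 = -2.930
Fold change = 2^(−(-2.930)) = 2^2.930 = 7.6211

7.621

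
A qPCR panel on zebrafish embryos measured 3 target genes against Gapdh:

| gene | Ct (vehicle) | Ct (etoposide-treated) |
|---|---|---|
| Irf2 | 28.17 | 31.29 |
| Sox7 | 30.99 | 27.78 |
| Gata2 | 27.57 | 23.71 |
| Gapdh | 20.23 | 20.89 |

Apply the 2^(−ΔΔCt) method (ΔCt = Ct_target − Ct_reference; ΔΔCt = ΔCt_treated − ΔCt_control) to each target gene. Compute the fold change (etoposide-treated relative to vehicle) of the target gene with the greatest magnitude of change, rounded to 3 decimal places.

Irf2: ΔΔCt = (31.29−20.89) − (28.17−20.23) = 10.40 − 7.94 = 2.46; fold change = 2^-2.46 = 0.182
Sox7: ΔΔCt = (27.78−20.89) − (30.99−20.23) = 6.89 − 10.76 = -3.87; fold change = 2^3.87 = 14.621
Gata2: ΔΔCt = (23.71−20.89) − (27.57−20.23) = 2.82 − 7.34 = -4.52; fold change = 2^4.52 = 22.943
Gata2 has the largest |ΔΔCt| = 4.52.

22.943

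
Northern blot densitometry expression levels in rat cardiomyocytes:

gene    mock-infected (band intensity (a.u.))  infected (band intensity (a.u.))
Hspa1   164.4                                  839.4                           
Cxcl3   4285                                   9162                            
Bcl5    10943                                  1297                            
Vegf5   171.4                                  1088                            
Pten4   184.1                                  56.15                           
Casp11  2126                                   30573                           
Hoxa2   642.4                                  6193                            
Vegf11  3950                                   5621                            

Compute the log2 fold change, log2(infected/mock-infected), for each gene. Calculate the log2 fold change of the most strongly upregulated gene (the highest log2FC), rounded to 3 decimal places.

3.846

log2(839.4/164.4) = 2.352  (Hspa1)
log2(9162/4285) = 1.096  (Cxcl3)
log2(1297/10943) = -3.077  (Bcl5)
log2(1088/171.4) = 2.666  (Vegf5)
log2(56.15/184.1) = -1.713  (Pten4)
log2(30573/2126) = 3.846  (Casp11)
log2(6193/642.4) = 3.269  (Hoxa2)
log2(5621/3950) = 0.509  (Vegf11)
Casp11 is most strongly upregulated.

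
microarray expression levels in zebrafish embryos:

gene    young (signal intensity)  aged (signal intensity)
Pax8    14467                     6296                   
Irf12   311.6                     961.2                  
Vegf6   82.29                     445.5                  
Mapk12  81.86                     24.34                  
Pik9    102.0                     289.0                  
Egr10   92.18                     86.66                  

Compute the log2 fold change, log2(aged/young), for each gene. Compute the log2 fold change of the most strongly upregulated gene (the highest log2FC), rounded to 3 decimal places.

log2(6296/14467) = -1.200  (Pax8)
log2(961.2/311.6) = 1.625  (Irf12)
log2(445.5/82.29) = 2.437  (Vegf6)
log2(24.34/81.86) = -1.750  (Mapk12)
log2(289.0/102.0) = 1.503  (Pik9)
log2(86.66/92.18) = -0.089  (Egr10)
Vegf6 is most strongly upregulated.

2.437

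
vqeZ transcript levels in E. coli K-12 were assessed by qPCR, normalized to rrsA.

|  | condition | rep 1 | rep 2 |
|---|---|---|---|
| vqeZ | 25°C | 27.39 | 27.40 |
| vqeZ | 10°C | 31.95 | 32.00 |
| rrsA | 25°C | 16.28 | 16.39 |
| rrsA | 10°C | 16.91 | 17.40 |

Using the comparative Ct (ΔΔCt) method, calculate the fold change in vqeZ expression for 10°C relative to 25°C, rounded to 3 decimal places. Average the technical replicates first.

Mean Ct: vqeZ 25°C 27.395; vqeZ 10°C 31.975; rrsA 25°C 16.335; rrsA 10°C 17.155
ΔCt(25°C) = 27.395 − 16.335 = 11.060
ΔCt(10°C) = 31.975 − 17.155 = 14.820
ΔΔCt = 14.820 − 11.060 = 3.760
Fold change = 2^(−3.760) = 0.0738

0.074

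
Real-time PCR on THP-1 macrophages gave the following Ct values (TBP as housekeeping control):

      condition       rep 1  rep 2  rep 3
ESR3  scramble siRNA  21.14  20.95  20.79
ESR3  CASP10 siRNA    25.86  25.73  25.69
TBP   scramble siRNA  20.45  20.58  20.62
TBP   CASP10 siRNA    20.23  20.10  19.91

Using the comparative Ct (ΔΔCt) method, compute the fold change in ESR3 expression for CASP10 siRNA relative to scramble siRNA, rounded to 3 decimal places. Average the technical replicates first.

Mean Ct: ESR3 scramble siRNA 20.960; ESR3 CASP10 siRNA 25.760; TBP scramble siRNA 20.550; TBP CASP10 siRNA 20.080
ΔCt(scramble siRNA) = 20.960 − 20.550 = 0.410
ΔCt(CASP10 siRNA) = 25.760 − 20.080 = 5.680
ΔΔCt = 5.680 − 0.410 = 5.270
Fold change = 2^(−5.270) = 0.0259

0.026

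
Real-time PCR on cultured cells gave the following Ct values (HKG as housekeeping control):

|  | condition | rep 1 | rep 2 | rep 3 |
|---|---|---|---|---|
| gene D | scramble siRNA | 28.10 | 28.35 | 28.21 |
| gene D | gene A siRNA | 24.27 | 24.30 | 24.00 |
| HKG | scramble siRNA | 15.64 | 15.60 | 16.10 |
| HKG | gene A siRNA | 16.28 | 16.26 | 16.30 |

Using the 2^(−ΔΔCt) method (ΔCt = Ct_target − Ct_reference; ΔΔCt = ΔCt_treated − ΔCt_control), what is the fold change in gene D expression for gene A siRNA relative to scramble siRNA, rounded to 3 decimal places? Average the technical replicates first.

Mean Ct: gene D scramble siRNA 28.220; gene D gene A siRNA 24.190; HKG scramble siRNA 15.780; HKG gene A siRNA 16.280
ΔCt(scramble siRNA) = 28.220 − 15.780 = 12.440
ΔCt(gene A siRNA) = 24.190 − 16.280 = 7.910
ΔΔCt = 7.910 − 12.440 = -4.530
Fold change = 2^(−(-4.530)) = 2^4.530 = 23.1029

23.103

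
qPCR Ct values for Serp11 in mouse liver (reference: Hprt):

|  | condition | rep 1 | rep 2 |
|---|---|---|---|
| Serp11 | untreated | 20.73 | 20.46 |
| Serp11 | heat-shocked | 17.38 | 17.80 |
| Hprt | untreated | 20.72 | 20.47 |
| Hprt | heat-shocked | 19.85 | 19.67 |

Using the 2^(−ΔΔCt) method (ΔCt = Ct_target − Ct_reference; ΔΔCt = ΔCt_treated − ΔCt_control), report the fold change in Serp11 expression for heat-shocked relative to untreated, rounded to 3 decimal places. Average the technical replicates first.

4.500

Mean Ct: Serp11 untreated 20.595; Serp11 heat-shocked 17.590; Hprt untreated 20.595; Hprt heat-shocked 19.760
ΔCt(untreated) = 20.595 − 20.595 = 0.000
ΔCt(heat-shocked) = 17.590 − 19.760 = -2.170
ΔΔCt = -2.170 − 0.000 = -2.170
Fold change = 2^(−(-2.170)) = 2^2.170 = 4.5002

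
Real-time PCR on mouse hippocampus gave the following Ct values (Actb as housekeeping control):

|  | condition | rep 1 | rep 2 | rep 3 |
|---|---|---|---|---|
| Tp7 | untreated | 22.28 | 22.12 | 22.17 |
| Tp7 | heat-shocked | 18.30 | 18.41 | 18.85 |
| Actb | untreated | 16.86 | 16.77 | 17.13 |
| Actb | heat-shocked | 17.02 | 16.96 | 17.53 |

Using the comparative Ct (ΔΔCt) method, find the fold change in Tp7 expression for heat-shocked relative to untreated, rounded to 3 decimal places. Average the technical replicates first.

15.137

Mean Ct: Tp7 untreated 22.190; Tp7 heat-shocked 18.520; Actb untreated 16.920; Actb heat-shocked 17.170
ΔCt(untreated) = 22.190 − 16.920 = 5.270
ΔCt(heat-shocked) = 18.520 − 17.170 = 1.350
ΔΔCt = 1.350 − 5.270 = -3.920
Fold change = 2^(−(-3.920)) = 2^3.920 = 15.1369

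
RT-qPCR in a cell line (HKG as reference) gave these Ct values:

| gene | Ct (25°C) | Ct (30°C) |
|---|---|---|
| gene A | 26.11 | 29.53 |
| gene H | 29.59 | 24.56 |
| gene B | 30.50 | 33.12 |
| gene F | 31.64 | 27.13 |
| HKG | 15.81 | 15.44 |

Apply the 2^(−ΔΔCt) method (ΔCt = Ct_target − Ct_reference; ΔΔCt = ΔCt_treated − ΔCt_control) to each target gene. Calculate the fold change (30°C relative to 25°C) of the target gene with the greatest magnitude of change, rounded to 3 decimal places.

25.281

gene A: ΔΔCt = (29.53−15.44) − (26.11−15.81) = 14.09 − 10.30 = 3.79; fold change = 2^-3.79 = 0.072
gene H: ΔΔCt = (24.56−15.44) − (29.59−15.81) = 9.12 − 13.78 = -4.66; fold change = 2^4.66 = 25.281
gene B: ΔΔCt = (33.12−15.44) − (30.50−15.81) = 17.68 − 14.69 = 2.99; fold change = 2^-2.99 = 0.126
gene F: ΔΔCt = (27.13−15.44) − (31.64−15.81) = 11.69 − 15.83 = -4.14; fold change = 2^4.14 = 17.630
gene H has the largest |ΔΔCt| = 4.66.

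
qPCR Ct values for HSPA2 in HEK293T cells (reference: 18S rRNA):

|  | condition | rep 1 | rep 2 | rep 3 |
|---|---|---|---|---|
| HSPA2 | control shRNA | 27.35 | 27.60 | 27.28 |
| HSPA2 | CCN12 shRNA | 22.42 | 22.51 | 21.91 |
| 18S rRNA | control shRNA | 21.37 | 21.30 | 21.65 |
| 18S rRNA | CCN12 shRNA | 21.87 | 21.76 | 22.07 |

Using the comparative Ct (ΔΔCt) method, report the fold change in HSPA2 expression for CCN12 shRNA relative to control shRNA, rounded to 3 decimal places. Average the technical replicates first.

48.168

Mean Ct: HSPA2 control shRNA 27.410; HSPA2 CCN12 shRNA 22.280; 18S rRNA control shRNA 21.440; 18S rRNA CCN12 shRNA 21.900
ΔCt(control shRNA) = 27.410 − 21.440 = 5.970
ΔCt(CCN12 shRNA) = 22.280 − 21.900 = 0.380
ΔΔCt = 0.380 − 5.970 = -5.590
Fold change = 2^(−(-5.590)) = 2^5.590 = 48.1679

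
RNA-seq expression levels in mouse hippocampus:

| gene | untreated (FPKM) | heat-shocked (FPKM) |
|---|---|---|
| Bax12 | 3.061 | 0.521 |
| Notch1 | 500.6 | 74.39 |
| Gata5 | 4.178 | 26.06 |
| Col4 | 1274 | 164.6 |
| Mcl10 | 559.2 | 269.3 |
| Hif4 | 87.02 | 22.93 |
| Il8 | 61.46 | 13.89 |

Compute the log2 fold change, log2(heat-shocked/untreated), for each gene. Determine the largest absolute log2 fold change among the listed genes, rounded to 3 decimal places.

log2(0.521/3.061) = -2.555  (Bax12)
log2(74.39/500.6) = -2.750  (Notch1)
log2(26.06/4.178) = 2.641  (Gata5)
log2(164.6/1274) = -2.952  (Col4)
log2(269.3/559.2) = -1.054  (Mcl10)
log2(22.93/87.02) = -1.924  (Hif4)
log2(13.89/61.46) = -2.146  (Il8)
The largest magnitude belongs to Col4.

2.952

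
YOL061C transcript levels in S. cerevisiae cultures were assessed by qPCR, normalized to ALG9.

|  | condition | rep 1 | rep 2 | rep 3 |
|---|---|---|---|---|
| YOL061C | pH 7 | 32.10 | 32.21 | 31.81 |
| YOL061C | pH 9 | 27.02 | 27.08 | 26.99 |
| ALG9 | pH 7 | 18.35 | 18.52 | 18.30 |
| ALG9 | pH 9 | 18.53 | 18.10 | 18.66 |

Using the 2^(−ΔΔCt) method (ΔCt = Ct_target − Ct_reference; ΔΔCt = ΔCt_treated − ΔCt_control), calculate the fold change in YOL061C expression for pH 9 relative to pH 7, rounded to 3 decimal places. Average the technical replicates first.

33.128

Mean Ct: YOL061C pH 7 32.040; YOL061C pH 9 27.030; ALG9 pH 7 18.390; ALG9 pH 9 18.430
ΔCt(pH 7) = 32.040 − 18.390 = 13.650
ΔCt(pH 9) = 27.030 − 18.430 = 8.600
ΔΔCt = 8.600 − 13.650 = -5.050
Fold change = 2^(−(-5.050)) = 2^5.050 = 33.1285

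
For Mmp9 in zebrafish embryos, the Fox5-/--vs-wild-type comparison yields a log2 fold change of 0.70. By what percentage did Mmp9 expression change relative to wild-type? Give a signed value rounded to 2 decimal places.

62.45%

Fold change = 2^(0.70) = 1.6245
Percent change = (FC − 1) × 100% = (1.6245 − 1) × 100 = 62.45%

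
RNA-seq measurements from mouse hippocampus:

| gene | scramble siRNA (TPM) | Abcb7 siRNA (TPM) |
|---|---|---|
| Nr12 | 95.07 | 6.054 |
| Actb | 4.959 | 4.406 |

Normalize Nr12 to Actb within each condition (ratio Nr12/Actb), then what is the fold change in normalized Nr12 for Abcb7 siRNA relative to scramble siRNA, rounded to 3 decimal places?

0.072

Nr12/Actb (scramble siRNA) = 95.07 / 4.959 = 19.171
Nr12/Actb (Abcb7 siRNA) = 6.054 / 4.406 = 1.374
Fold change = 1.374 / 19.171 = 0.0717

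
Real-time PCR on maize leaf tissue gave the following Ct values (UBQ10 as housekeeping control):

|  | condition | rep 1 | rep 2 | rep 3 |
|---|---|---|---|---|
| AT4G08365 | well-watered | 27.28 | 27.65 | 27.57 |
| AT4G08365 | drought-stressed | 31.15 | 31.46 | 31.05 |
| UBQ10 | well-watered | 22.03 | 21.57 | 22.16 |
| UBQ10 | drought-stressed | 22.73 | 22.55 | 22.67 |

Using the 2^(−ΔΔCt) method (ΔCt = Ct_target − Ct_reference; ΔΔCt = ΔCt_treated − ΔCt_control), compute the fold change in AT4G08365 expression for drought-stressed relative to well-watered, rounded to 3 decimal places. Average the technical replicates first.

Mean Ct: AT4G08365 well-watered 27.500; AT4G08365 drought-stressed 31.220; UBQ10 well-watered 21.920; UBQ10 drought-stressed 22.650
ΔCt(well-watered) = 27.500 − 21.920 = 5.580
ΔCt(drought-stressed) = 31.220 − 22.650 = 8.570
ΔΔCt = 8.570 − 5.580 = 2.990
Fold change = 2^(−2.990) = 0.1259

0.126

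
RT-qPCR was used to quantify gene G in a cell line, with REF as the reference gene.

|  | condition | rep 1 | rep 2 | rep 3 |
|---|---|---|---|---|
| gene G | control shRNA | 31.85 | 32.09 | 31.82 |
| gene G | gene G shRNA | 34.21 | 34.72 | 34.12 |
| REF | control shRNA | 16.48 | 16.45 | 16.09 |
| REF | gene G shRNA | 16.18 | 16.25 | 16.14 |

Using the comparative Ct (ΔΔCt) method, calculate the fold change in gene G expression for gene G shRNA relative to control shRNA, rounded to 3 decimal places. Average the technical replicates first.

0.167

Mean Ct: gene G control shRNA 31.920; gene G gene G shRNA 34.350; REF control shRNA 16.340; REF gene G shRNA 16.190
ΔCt(control shRNA) = 31.920 − 16.340 = 15.580
ΔCt(gene G shRNA) = 34.350 − 16.190 = 18.160
ΔΔCt = 18.160 − 15.580 = 2.580
Fold change = 2^(−2.580) = 0.1672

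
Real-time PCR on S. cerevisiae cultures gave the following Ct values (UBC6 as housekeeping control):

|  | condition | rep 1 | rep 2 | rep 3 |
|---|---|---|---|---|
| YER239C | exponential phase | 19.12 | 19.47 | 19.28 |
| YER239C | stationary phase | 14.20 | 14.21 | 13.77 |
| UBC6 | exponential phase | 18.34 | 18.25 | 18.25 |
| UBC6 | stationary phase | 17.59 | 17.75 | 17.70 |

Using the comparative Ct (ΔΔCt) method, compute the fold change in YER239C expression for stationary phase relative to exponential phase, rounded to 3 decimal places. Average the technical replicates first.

24.761

Mean Ct: YER239C exponential phase 19.290; YER239C stationary phase 14.060; UBC6 exponential phase 18.280; UBC6 stationary phase 17.680
ΔCt(exponential phase) = 19.290 − 18.280 = 1.010
ΔCt(stationary phase) = 14.060 − 17.680 = -3.620
ΔΔCt = -3.620 − 1.010 = -4.630
Fold change = 2^(−(-4.630)) = 2^4.630 = 24.7610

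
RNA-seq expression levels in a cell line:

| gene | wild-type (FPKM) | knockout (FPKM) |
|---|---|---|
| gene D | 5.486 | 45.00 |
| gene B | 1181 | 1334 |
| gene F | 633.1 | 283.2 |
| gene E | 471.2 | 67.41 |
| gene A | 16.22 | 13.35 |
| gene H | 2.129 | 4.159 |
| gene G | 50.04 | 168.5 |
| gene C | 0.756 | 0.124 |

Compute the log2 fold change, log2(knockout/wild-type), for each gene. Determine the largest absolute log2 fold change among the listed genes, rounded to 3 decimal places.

log2(45.00/5.486) = 3.036  (gene D)
log2(1334/1181) = 0.176  (gene B)
log2(283.2/633.1) = -1.161  (gene F)
log2(67.41/471.2) = -2.805  (gene E)
log2(13.35/16.22) = -0.281  (gene A)
log2(4.159/2.129) = 0.966  (gene H)
log2(168.5/50.04) = 1.752  (gene G)
log2(0.124/0.756) = -2.608  (gene C)
The largest magnitude belongs to gene D.

3.036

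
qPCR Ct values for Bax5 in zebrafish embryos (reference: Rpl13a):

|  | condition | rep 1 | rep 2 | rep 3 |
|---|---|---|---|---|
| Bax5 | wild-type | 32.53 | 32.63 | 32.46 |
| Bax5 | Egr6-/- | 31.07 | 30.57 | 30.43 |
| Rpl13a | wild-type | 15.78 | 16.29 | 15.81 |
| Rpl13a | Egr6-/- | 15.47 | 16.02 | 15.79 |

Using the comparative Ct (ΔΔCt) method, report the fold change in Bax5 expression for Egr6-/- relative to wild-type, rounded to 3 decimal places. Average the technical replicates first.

Mean Ct: Bax5 wild-type 32.540; Bax5 Egr6-/- 30.690; Rpl13a wild-type 15.960; Rpl13a Egr6-/- 15.760
ΔCt(wild-type) = 32.540 − 15.960 = 16.580
ΔCt(Egr6-/-) = 30.690 − 15.760 = 14.930
ΔΔCt = 14.930 − 16.580 = -1.650
Fold change = 2^(−(-1.650)) = 2^1.650 = 3.1383

3.138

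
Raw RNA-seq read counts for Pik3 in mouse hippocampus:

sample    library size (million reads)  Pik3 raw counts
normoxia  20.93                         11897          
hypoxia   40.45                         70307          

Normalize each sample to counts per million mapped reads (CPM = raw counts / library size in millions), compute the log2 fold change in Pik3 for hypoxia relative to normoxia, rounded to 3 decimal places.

CPM(normoxia) = 11897 / 20.93 = 568.4185
CPM(hypoxia) = 70307 / 40.45 = 1738.1211
Fold change = 1738.1211 / 568.4185 = 3.05782
log2(3.05782) = 1.6125

1.613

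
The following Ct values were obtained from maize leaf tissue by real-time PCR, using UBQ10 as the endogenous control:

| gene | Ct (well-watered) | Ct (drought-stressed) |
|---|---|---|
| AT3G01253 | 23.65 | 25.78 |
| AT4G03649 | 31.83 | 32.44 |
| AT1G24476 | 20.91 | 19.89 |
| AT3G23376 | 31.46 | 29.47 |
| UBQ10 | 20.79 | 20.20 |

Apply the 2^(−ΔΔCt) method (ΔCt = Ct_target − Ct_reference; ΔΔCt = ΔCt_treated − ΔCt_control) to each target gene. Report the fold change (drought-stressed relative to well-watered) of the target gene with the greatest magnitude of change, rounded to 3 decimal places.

AT3G01253: ΔΔCt = (25.78−20.20) − (23.65−20.79) = 5.58 − 2.86 = 2.72; fold change = 2^-2.72 = 0.152
AT4G03649: ΔΔCt = (32.44−20.20) − (31.83−20.79) = 12.24 − 11.04 = 1.20; fold change = 2^-1.20 = 0.435
AT1G24476: ΔΔCt = (19.89−20.20) − (20.91−20.79) = -0.31 − 0.12 = -0.43; fold change = 2^0.43 = 1.347
AT3G23376: ΔΔCt = (29.47−20.20) − (31.46−20.79) = 9.27 − 10.67 = -1.40; fold change = 2^1.40 = 2.639
AT3G01253 has the largest |ΔΔCt| = 2.72.

0.152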